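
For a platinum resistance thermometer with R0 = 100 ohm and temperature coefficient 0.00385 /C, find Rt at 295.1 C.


The RTD equation: Rt = R0 * (1 + alpha * T).
Rt = 100 * (1 + 0.00385 * 295.1)
Rt = 100 * (1 + 1.136135)
Rt = 100 * 2.136135
Rt = 213.614 ohm

213.614 ohm


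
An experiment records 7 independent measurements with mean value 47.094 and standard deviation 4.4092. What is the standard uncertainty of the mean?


The standard uncertainty for Type A evaluation is u = s / sqrt(n).
u = 4.4092 / sqrt(7)
u = 4.4092 / 2.6458
u = 1.6665

1.6665


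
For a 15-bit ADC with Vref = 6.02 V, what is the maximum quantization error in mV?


The maximum quantization error is +/- LSB/2.
LSB = Vref / 2^n = 6.02 / 32768 = 0.00018372 V
Max error = LSB / 2 = 0.00018372 / 2 = 9.186e-05 V
Max error = 0.0919 mV

0.0919 mV


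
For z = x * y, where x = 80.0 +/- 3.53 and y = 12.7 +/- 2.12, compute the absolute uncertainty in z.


For a product z = x*y, the relative uncertainty is:
uz/z = sqrt((ux/x)^2 + (uy/y)^2)
Relative uncertainties: ux/x = 3.53/80.0 = 0.044125
uy/y = 2.12/12.7 = 0.166929
z = 80.0 * 12.7 = 1016.0
uz = 1016.0 * sqrt(0.044125^2 + 0.166929^2) = 175.425

175.425


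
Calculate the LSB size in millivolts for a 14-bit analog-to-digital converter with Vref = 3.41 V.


The resolution (LSB) of an ADC is Vref / 2^n.
LSB = 3.41 / 2^14
LSB = 3.41 / 16384
LSB = 0.00020813 V = 0.20812988 mV

0.20812988 mV


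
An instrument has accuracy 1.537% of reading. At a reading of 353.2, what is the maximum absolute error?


Absolute error = (accuracy% / 100) * reading.
Error = (1.537 / 100) * 353.2
Error = 0.01537 * 353.2
Error = 5.4287

5.4287


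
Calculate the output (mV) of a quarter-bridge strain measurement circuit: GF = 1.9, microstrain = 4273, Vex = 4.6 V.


Quarter bridge output: Vout = (GF * epsilon * Vex) / 4.
Vout = (1.9 * 4273e-6 * 4.6) / 4
Vout = 0.03734602 / 4 V
Vout = 0.0093365 V = 9.3365 mV

9.3365 mV


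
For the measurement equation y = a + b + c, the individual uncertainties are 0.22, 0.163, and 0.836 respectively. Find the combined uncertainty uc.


For a sum of independent quantities, uc = sqrt(u1^2 + u2^2 + u3^2).
uc = sqrt(0.22^2 + 0.163^2 + 0.836^2)
uc = sqrt(0.0484 + 0.026569 + 0.698896)
uc = 0.8797

0.8797


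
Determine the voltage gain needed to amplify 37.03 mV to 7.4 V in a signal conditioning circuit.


Gain = Vout / Vin (converting to same units).
G = 7.4 V / 37.03 mV
G = 7400.0 mV / 37.03 mV
G = 199.84

199.84


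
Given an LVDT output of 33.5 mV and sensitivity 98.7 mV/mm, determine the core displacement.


Displacement = Vout / sensitivity.
d = 33.5 / 98.7
d = 0.339 mm

0.339 mm


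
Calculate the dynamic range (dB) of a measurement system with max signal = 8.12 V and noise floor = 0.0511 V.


Dynamic range = 20 * log10(Vmax / Vnoise).
DR = 20 * log10(8.12 / 0.0511)
DR = 20 * log10(158.9)
DR = 44.02 dB

44.02 dB


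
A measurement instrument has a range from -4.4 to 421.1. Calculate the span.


Span = upper range - lower range.
Span = 421.1 - (-4.4)
Span = 425.5

425.5


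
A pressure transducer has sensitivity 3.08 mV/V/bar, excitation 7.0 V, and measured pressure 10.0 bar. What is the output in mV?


Output = sensitivity * Vex * P.
Vout = 3.08 * 7.0 * 10.0
Vout = 21.56 * 10.0
Vout = 215.6 mV

215.6 mV


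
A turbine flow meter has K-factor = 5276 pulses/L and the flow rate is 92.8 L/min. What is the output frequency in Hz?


Frequency = K * Q / 60 (converting L/min to L/s).
f = 5276 * 92.8 / 60
f = 489612.8 / 60
f = 8160.21 Hz

8160.21 Hz


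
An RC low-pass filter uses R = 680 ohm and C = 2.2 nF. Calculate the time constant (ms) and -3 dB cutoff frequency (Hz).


Time constant: tau = R * C.
tau = 680 * 2.20e-09 = 1.496e-06 s
tau = 0.0015 ms
Cutoff frequency: fc = 1 / (2*pi*R*C).
fc = 1 / (2*pi*1.496e-06) = 106386.99 Hz

tau = 0.0015 ms, fc = 106386.99 Hz


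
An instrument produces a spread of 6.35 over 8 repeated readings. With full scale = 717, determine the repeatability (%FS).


Repeatability = (spread / full scale) * 100%.
R = (6.35 / 717) * 100
R = 0.886 %FS

0.886 %FS


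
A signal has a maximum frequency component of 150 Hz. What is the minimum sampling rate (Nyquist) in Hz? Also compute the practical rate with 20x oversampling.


By Nyquist theorem, fs_min = 2 * fmax.
fs_min = 2 * 150 = 300 Hz
Practical rate = 20 * fs_min = 20 * 300 = 6000 Hz

fs_min = 300 Hz, fs_practical = 6000 Hz


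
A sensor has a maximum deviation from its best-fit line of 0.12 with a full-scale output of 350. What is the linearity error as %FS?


Linearity error = (max deviation / full scale) * 100%.
Linearity = (0.12 / 350) * 100
Linearity = 0.034 %FS

0.034 %FS


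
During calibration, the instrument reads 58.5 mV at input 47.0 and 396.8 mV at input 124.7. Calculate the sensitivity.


Sensitivity = (y2 - y1) / (x2 - x1).
S = (396.8 - 58.5) / (124.7 - 47.0)
S = 338.3 / 77.7
S = 4.3539 mV/unit

4.3539 mV/unit


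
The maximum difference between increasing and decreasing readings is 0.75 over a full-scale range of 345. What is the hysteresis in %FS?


Hysteresis = (max difference / full scale) * 100%.
H = (0.75 / 345) * 100
H = 0.217 %FS

0.217 %FS


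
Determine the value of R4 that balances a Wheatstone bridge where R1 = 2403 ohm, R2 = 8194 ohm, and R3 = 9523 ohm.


At balance: R1*R4 = R2*R3, so R4 = R2*R3/R1.
R4 = 8194 * 9523 / 2403
R4 = 78031462 / 2403
R4 = 32472.52 ohm

32472.52 ohm


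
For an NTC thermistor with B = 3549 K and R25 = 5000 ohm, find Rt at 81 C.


NTC thermistor equation: Rt = R25 * exp(B * (1/T - 1/T25)).
T in Kelvin: 354.15 K, T25 = 298.15 K
1/T - 1/T25 = 1/354.15 - 1/298.15 = -0.00053035
B * (1/T - 1/T25) = 3549 * -0.00053035 = -1.8822
Rt = 5000 * exp(-1.8822) = 761.3 ohm

761.3 ohm


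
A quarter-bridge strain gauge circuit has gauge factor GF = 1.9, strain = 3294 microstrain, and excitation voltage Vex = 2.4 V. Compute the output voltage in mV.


Quarter bridge output: Vout = (GF * epsilon * Vex) / 4.
Vout = (1.9 * 3294e-6 * 2.4) / 4
Vout = 0.01502064 / 4 V
Vout = 0.00375516 V = 3.7552 mV

3.7552 mV


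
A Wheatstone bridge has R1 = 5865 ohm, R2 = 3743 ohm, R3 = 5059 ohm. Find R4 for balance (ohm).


At balance: R1*R4 = R2*R3, so R4 = R2*R3/R1.
R4 = 3743 * 5059 / 5865
R4 = 18935837 / 5865
R4 = 3228.62 ohm

3228.62 ohm


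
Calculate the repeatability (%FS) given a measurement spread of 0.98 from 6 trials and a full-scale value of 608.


Repeatability = (spread / full scale) * 100%.
R = (0.98 / 608) * 100
R = 0.161 %FS

0.161 %FS


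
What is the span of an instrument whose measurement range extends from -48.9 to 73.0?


Span = upper range - lower range.
Span = 73.0 - (-48.9)
Span = 121.9

121.9


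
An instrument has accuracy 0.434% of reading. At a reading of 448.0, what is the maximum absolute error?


Absolute error = (accuracy% / 100) * reading.
Error = (0.434 / 100) * 448.0
Error = 0.00434 * 448.0
Error = 1.9443

1.9443


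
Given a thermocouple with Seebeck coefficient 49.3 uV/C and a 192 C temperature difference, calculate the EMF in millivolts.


The thermocouple output V = sensitivity * dT.
V = 49.3 uV/C * 192 C
V = 9465.6 uV
V = 9.466 mV

9.466 mV


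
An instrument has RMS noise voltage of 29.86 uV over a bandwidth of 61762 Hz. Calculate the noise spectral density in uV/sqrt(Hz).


Noise spectral density = Vrms / sqrt(BW).
NSD = 29.86 / sqrt(61762)
NSD = 29.86 / 248.5196
NSD = 0.1202 uV/sqrt(Hz)

0.1202 uV/sqrt(Hz)


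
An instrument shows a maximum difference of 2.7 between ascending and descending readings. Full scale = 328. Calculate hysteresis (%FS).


Hysteresis = (max difference / full scale) * 100%.
H = (2.7 / 328) * 100
H = 0.823 %FS

0.823 %FS


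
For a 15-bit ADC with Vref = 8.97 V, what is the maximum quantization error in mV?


The maximum quantization error is +/- LSB/2.
LSB = Vref / 2^n = 8.97 / 32768 = 0.00027374 V
Max error = LSB / 2 = 0.00027374 / 2 = 0.00013687 V
Max error = 0.1369 mV

0.1369 mV


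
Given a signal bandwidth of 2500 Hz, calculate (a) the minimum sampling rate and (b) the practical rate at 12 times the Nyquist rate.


By Nyquist theorem, fs_min = 2 * fmax.
fs_min = 2 * 2500 = 5000 Hz
Practical rate = 12 * fs_min = 12 * 5000 = 60000 Hz

fs_min = 5000 Hz, fs_practical = 60000 Hz


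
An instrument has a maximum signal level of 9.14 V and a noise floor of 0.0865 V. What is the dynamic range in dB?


Dynamic range = 20 * log10(Vmax / Vnoise).
DR = 20 * log10(9.14 / 0.0865)
DR = 20 * log10(105.66)
DR = 40.48 dB

40.48 dB


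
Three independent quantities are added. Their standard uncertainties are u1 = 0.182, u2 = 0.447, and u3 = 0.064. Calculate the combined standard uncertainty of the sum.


For a sum of independent quantities, uc = sqrt(u1^2 + u2^2 + u3^2).
uc = sqrt(0.182^2 + 0.447^2 + 0.064^2)
uc = sqrt(0.033124 + 0.199809 + 0.004096)
uc = 0.4869

0.4869


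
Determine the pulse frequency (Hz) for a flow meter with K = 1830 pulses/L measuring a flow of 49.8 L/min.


Frequency = K * Q / 60 (converting L/min to L/s).
f = 1830 * 49.8 / 60
f = 91134.0 / 60
f = 1518.9 Hz

1518.9 Hz


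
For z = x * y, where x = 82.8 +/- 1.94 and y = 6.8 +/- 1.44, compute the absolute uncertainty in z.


For a product z = x*y, the relative uncertainty is:
uz/z = sqrt((ux/x)^2 + (uy/y)^2)
Relative uncertainties: ux/x = 1.94/82.8 = 0.02343
uy/y = 1.44/6.8 = 0.211765
z = 82.8 * 6.8 = 563.0
uz = 563.0 * sqrt(0.02343^2 + 0.211765^2) = 119.96

119.96


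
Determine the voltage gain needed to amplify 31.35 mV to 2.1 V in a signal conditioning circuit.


Gain = Vout / Vin (converting to same units).
G = 2.1 V / 31.35 mV
G = 2100.0 mV / 31.35 mV
G = 66.99

66.99


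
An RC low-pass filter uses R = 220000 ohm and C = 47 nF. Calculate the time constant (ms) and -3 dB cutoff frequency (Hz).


Time constant: tau = R * C.
tau = 220000 * 4.70e-08 = 0.01034 s
tau = 10.34 ms
Cutoff frequency: fc = 1 / (2*pi*R*C).
fc = 1 / (2*pi*0.01034) = 15.39 Hz

tau = 10.34 ms, fc = 15.39 Hz


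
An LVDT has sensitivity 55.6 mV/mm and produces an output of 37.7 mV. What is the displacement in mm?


Displacement = Vout / sensitivity.
d = 37.7 / 55.6
d = 0.678 mm

0.678 mm


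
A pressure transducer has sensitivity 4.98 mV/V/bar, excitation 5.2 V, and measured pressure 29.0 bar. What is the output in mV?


Output = sensitivity * Vex * P.
Vout = 4.98 * 5.2 * 29.0
Vout = 25.896 * 29.0
Vout = 750.98 mV

750.98 mV


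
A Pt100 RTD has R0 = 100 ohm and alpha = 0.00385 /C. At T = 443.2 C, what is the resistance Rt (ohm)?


The RTD equation: Rt = R0 * (1 + alpha * T).
Rt = 100 * (1 + 0.00385 * 443.2)
Rt = 100 * (1 + 1.70632)
Rt = 100 * 2.70632
Rt = 270.632 ohm

270.632 ohm


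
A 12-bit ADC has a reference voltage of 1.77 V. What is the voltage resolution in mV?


The resolution (LSB) of an ADC is Vref / 2^n.
LSB = 1.77 / 2^12
LSB = 1.77 / 4096
LSB = 0.00043213 V = 0.43212891 mV

0.43212891 mV


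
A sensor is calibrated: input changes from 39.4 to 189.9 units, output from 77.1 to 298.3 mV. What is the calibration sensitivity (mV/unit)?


Sensitivity = (y2 - y1) / (x2 - x1).
S = (298.3 - 77.1) / (189.9 - 39.4)
S = 221.2 / 150.5
S = 1.4698 mV/unit

1.4698 mV/unit


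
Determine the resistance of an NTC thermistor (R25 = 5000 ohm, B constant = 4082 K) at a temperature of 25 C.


NTC thermistor equation: Rt = R25 * exp(B * (1/T - 1/T25)).
T in Kelvin: 298.15 K, T25 = 298.15 K
1/T - 1/T25 = 1/298.15 - 1/298.15 = 0.0
B * (1/T - 1/T25) = 4082 * 0.0 = 0.0
Rt = 5000 * exp(0.0) = 5000.0 ohm

5000.0 ohm


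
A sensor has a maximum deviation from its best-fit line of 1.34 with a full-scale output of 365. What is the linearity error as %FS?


Linearity error = (max deviation / full scale) * 100%.
Linearity = (1.34 / 365) * 100
Linearity = 0.367 %FS

0.367 %FS


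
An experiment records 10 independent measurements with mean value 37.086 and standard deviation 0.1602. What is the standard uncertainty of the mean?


The standard uncertainty for Type A evaluation is u = s / sqrt(n).
u = 0.1602 / sqrt(10)
u = 0.1602 / 3.1623
u = 0.0507

0.0507


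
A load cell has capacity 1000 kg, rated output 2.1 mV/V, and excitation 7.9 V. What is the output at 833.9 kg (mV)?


Vout = rated_output * Vex * (load / capacity).
Vout = 2.1 * 7.9 * (833.9 / 1000)
Vout = 2.1 * 7.9 * 0.8339
Vout = 13.834 mV

13.834 mV


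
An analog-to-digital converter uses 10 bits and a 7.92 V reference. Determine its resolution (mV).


The resolution (LSB) of an ADC is Vref / 2^n.
LSB = 7.92 / 2^10
LSB = 7.92 / 1024
LSB = 0.00773437 V = 7.734375 mV

7.734375 mV


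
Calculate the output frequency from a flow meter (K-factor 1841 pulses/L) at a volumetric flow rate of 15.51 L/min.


Frequency = K * Q / 60 (converting L/min to L/s).
f = 1841 * 15.51 / 60
f = 28553.91 / 60
f = 475.9 Hz

475.9 Hz


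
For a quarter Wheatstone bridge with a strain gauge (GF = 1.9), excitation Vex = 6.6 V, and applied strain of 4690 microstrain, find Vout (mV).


Quarter bridge output: Vout = (GF * epsilon * Vex) / 4.
Vout = (1.9 * 4690e-6 * 6.6) / 4
Vout = 0.0588126 / 4 V
Vout = 0.01470315 V = 14.7031 mV

14.7031 mV


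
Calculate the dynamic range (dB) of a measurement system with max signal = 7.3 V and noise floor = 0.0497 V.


Dynamic range = 20 * log10(Vmax / Vnoise).
DR = 20 * log10(7.3 / 0.0497)
DR = 20 * log10(146.88)
DR = 43.34 dB

43.34 dB


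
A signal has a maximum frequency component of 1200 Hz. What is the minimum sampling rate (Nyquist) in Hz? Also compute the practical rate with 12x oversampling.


By Nyquist theorem, fs_min = 2 * fmax.
fs_min = 2 * 1200 = 2400 Hz
Practical rate = 12 * fs_min = 12 * 2400 = 28800 Hz

fs_min = 2400 Hz, fs_practical = 28800 Hz


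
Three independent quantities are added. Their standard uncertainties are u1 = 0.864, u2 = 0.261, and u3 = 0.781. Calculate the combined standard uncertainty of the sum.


For a sum of independent quantities, uc = sqrt(u1^2 + u2^2 + u3^2).
uc = sqrt(0.864^2 + 0.261^2 + 0.781^2)
uc = sqrt(0.746496 + 0.068121 + 0.609961)
uc = 1.1936

1.1936


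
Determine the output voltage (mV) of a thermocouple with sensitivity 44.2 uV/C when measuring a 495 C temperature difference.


The thermocouple output V = sensitivity * dT.
V = 44.2 uV/C * 495 C
V = 21879.0 uV
V = 21.879 mV

21.879 mV


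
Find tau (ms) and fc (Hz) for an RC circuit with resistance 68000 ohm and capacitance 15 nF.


Time constant: tau = R * C.
tau = 68000 * 1.50e-08 = 0.00102 s
tau = 1.02 ms
Cutoff frequency: fc = 1 / (2*pi*R*C).
fc = 1 / (2*pi*0.00102) = 156.03 Hz

tau = 1.02 ms, fc = 156.03 Hz


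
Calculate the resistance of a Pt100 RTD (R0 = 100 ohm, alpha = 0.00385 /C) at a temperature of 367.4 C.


The RTD equation: Rt = R0 * (1 + alpha * T).
Rt = 100 * (1 + 0.00385 * 367.4)
Rt = 100 * (1 + 1.41449)
Rt = 100 * 2.41449
Rt = 241.449 ohm

241.449 ohm


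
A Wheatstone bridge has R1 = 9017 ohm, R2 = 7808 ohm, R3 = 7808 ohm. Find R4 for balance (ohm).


At balance: R1*R4 = R2*R3, so R4 = R2*R3/R1.
R4 = 7808 * 7808 / 9017
R4 = 60964864 / 9017
R4 = 6761.1 ohm

6761.1 ohm


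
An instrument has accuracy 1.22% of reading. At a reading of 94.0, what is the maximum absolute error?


Absolute error = (accuracy% / 100) * reading.
Error = (1.22 / 100) * 94.0
Error = 0.0122 * 94.0
Error = 1.1468

1.1468


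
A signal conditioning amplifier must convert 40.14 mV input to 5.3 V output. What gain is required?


Gain = Vout / Vin (converting to same units).
G = 5.3 V / 40.14 mV
G = 5300.0 mV / 40.14 mV
G = 132.04

132.04


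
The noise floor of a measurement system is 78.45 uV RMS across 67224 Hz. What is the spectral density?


Noise spectral density = Vrms / sqrt(BW).
NSD = 78.45 / sqrt(67224)
NSD = 78.45 / 259.2759
NSD = 0.3026 uV/sqrt(Hz)

0.3026 uV/sqrt(Hz)


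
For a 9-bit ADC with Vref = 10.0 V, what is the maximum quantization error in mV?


The maximum quantization error is +/- LSB/2.
LSB = Vref / 2^n = 10.0 / 512 = 0.01953125 V
Max error = LSB / 2 = 0.01953125 / 2 = 0.00976562 V
Max error = 9.7656 mV

9.7656 mV


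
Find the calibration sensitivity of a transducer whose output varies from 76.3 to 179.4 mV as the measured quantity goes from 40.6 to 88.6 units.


Sensitivity = (y2 - y1) / (x2 - x1).
S = (179.4 - 76.3) / (88.6 - 40.6)
S = 103.1 / 48.0
S = 2.1479 mV/unit

2.1479 mV/unit


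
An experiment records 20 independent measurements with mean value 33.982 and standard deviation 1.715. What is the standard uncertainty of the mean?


The standard uncertainty for Type A evaluation is u = s / sqrt(n).
u = 1.715 / sqrt(20)
u = 1.715 / 4.4721
u = 0.3835

0.3835


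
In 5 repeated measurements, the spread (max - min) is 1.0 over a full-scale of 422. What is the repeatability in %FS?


Repeatability = (spread / full scale) * 100%.
R = (1.0 / 422) * 100
R = 0.237 %FS

0.237 %FS


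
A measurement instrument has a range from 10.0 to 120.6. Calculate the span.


Span = upper range - lower range.
Span = 120.6 - (10.0)
Span = 110.6

110.6


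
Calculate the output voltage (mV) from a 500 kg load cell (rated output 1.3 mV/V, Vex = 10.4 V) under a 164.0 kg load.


Vout = rated_output * Vex * (load / capacity).
Vout = 1.3 * 10.4 * (164.0 / 500)
Vout = 1.3 * 10.4 * 0.328
Vout = 4.435 mV

4.435 mV


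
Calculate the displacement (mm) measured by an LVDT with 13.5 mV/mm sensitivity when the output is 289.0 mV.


Displacement = Vout / sensitivity.
d = 289.0 / 13.5
d = 21.407 mm

21.407 mm


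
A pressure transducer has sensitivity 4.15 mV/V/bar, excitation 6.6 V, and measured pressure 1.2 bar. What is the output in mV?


Output = sensitivity * Vex * P.
Vout = 4.15 * 6.6 * 1.2
Vout = 27.39 * 1.2
Vout = 32.87 mV

32.87 mV


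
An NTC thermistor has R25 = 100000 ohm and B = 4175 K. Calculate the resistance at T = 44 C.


NTC thermistor equation: Rt = R25 * exp(B * (1/T - 1/T25)).
T in Kelvin: 317.15 K, T25 = 298.15 K
1/T - 1/T25 = 1/317.15 - 1/298.15 = -0.00020093
B * (1/T - 1/T25) = 4175 * -0.00020093 = -0.8389
Rt = 100000 * exp(-0.8389) = 43218.5 ohm

43218.5 ohm


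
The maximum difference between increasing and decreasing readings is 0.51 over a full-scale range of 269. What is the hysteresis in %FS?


Hysteresis = (max difference / full scale) * 100%.
H = (0.51 / 269) * 100
H = 0.19 %FS

0.19 %FS


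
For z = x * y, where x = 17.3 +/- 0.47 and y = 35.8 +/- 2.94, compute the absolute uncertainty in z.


For a product z = x*y, the relative uncertainty is:
uz/z = sqrt((ux/x)^2 + (uy/y)^2)
Relative uncertainties: ux/x = 0.47/17.3 = 0.027168
uy/y = 2.94/35.8 = 0.082123
z = 17.3 * 35.8 = 619.3
uz = 619.3 * sqrt(0.027168^2 + 0.082123^2) = 53.573

53.573


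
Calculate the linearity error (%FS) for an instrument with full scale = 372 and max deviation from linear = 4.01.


Linearity error = (max deviation / full scale) * 100%.
Linearity = (4.01 / 372) * 100
Linearity = 1.078 %FS

1.078 %FS


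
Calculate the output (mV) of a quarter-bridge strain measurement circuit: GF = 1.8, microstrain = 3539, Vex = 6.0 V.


Quarter bridge output: Vout = (GF * epsilon * Vex) / 4.
Vout = (1.8 * 3539e-6 * 6.0) / 4
Vout = 0.0382212 / 4 V
Vout = 0.0095553 V = 9.5553 mV

9.5553 mV


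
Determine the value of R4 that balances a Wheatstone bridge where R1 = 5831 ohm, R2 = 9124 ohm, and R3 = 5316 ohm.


At balance: R1*R4 = R2*R3, so R4 = R2*R3/R1.
R4 = 9124 * 5316 / 5831
R4 = 48503184 / 5831
R4 = 8318.16 ohm

8318.16 ohm


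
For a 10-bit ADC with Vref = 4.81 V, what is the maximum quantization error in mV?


The maximum quantization error is +/- LSB/2.
LSB = Vref / 2^n = 4.81 / 1024 = 0.00469727 V
Max error = LSB / 2 = 0.00469727 / 2 = 0.00234863 V
Max error = 2.3486 mV

2.3486 mV


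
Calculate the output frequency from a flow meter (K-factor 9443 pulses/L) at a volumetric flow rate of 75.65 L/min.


Frequency = K * Q / 60 (converting L/min to L/s).
f = 9443 * 75.65 / 60
f = 714362.95 / 60
f = 11906.05 Hz

11906.05 Hz


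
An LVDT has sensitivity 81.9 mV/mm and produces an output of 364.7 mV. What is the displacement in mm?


Displacement = Vout / sensitivity.
d = 364.7 / 81.9
d = 4.453 mm

4.453 mm


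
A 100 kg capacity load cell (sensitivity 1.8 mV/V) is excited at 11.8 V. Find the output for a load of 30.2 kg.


Vout = rated_output * Vex * (load / capacity).
Vout = 1.8 * 11.8 * (30.2 / 100)
Vout = 1.8 * 11.8 * 0.302
Vout = 6.414 mV

6.414 mV


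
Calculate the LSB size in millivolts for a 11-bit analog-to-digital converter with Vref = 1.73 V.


The resolution (LSB) of an ADC is Vref / 2^n.
LSB = 1.73 / 2^11
LSB = 1.73 / 2048
LSB = 0.00084473 V = 0.84472656 mV

0.84472656 mV


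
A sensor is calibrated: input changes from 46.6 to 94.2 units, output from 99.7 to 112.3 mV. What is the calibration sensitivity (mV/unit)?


Sensitivity = (y2 - y1) / (x2 - x1).
S = (112.3 - 99.7) / (94.2 - 46.6)
S = 12.6 / 47.6
S = 0.2647 mV/unit

0.2647 mV/unit


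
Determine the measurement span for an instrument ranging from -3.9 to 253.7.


Span = upper range - lower range.
Span = 253.7 - (-3.9)
Span = 257.6

257.6


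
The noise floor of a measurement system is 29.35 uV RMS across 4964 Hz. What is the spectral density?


Noise spectral density = Vrms / sqrt(BW).
NSD = 29.35 / sqrt(4964)
NSD = 29.35 / 70.4557
NSD = 0.4166 uV/sqrt(Hz)

0.4166 uV/sqrt(Hz)


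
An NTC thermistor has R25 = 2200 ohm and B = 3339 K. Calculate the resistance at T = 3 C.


NTC thermistor equation: Rt = R25 * exp(B * (1/T - 1/T25)).
T in Kelvin: 276.15 K, T25 = 298.15 K
1/T - 1/T25 = 1/276.15 - 1/298.15 = 0.0002672
B * (1/T - 1/T25) = 3339 * 0.0002672 = 0.8922
Rt = 2200 * exp(0.8922) = 5369.1 ohm

5369.1 ohm


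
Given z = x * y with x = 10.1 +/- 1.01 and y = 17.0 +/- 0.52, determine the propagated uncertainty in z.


For a product z = x*y, the relative uncertainty is:
uz/z = sqrt((ux/x)^2 + (uy/y)^2)
Relative uncertainties: ux/x = 1.01/10.1 = 0.1
uy/y = 0.52/17.0 = 0.030588
z = 10.1 * 17.0 = 171.7
uz = 171.7 * sqrt(0.1^2 + 0.030588^2) = 17.955

17.955


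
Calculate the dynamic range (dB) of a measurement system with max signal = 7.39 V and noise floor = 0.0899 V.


Dynamic range = 20 * log10(Vmax / Vnoise).
DR = 20 * log10(7.39 / 0.0899)
DR = 20 * log10(82.2)
DR = 38.3 dB

38.3 dB


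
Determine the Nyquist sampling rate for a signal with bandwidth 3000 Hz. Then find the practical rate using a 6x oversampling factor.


By Nyquist theorem, fs_min = 2 * fmax.
fs_min = 2 * 3000 = 6000 Hz
Practical rate = 6 * fs_min = 6 * 6000 = 36000 Hz

fs_min = 6000 Hz, fs_practical = 36000 Hz


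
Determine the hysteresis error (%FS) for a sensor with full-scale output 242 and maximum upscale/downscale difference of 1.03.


Hysteresis = (max difference / full scale) * 100%.
H = (1.03 / 242) * 100
H = 0.426 %FS

0.426 %FS


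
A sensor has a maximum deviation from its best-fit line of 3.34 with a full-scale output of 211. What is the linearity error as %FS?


Linearity error = (max deviation / full scale) * 100%.
Linearity = (3.34 / 211) * 100
Linearity = 1.583 %FS

1.583 %FS


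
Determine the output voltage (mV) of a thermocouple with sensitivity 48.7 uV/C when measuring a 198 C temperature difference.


The thermocouple output V = sensitivity * dT.
V = 48.7 uV/C * 198 C
V = 9642.6 uV
V = 9.643 mV

9.643 mV


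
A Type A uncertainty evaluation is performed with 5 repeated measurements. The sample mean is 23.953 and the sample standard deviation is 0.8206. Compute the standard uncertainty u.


The standard uncertainty for Type A evaluation is u = s / sqrt(n).
u = 0.8206 / sqrt(5)
u = 0.8206 / 2.2361
u = 0.367

0.367


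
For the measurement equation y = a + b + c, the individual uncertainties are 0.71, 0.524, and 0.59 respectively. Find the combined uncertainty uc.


For a sum of independent quantities, uc = sqrt(u1^2 + u2^2 + u3^2).
uc = sqrt(0.71^2 + 0.524^2 + 0.59^2)
uc = sqrt(0.5041 + 0.274576 + 0.3481)
uc = 1.0615

1.0615


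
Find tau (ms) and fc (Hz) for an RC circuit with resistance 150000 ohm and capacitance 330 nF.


Time constant: tau = R * C.
tau = 150000 * 3.30e-07 = 0.0495 s
tau = 49.5 ms
Cutoff frequency: fc = 1 / (2*pi*R*C).
fc = 1 / (2*pi*0.0495) = 3.22 Hz

tau = 49.5 ms, fc = 3.22 Hz


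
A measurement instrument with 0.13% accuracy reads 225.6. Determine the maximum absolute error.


Absolute error = (accuracy% / 100) * reading.
Error = (0.13 / 100) * 225.6
Error = 0.0013 * 225.6
Error = 0.2933

0.2933


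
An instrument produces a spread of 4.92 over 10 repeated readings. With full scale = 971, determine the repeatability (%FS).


Repeatability = (spread / full scale) * 100%.
R = (4.92 / 971) * 100
R = 0.507 %FS

0.507 %FS


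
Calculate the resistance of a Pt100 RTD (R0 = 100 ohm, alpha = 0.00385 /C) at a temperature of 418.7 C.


The RTD equation: Rt = R0 * (1 + alpha * T).
Rt = 100 * (1 + 0.00385 * 418.7)
Rt = 100 * (1 + 1.611995)
Rt = 100 * 2.611995
Rt = 261.2 ohm

261.2 ohm


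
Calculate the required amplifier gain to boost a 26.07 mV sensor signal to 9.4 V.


Gain = Vout / Vin (converting to same units).
G = 9.4 V / 26.07 mV
G = 9400.0 mV / 26.07 mV
G = 360.57

360.57


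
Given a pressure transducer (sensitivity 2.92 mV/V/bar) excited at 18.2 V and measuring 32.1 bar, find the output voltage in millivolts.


Output = sensitivity * Vex * P.
Vout = 2.92 * 18.2 * 32.1
Vout = 53.144 * 32.1
Vout = 1705.92 mV

1705.92 mV


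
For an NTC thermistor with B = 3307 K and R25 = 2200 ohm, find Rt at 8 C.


NTC thermistor equation: Rt = R25 * exp(B * (1/T - 1/T25)).
T in Kelvin: 281.15 K, T25 = 298.15 K
1/T - 1/T25 = 1/281.15 - 1/298.15 = 0.0002028
B * (1/T - 1/T25) = 3307 * 0.0002028 = 0.6707
Rt = 2200 * exp(0.6707) = 4302.2 ohm

4302.2 ohm


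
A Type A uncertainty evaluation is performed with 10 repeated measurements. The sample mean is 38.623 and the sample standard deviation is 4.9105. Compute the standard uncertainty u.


The standard uncertainty for Type A evaluation is u = s / sqrt(n).
u = 4.9105 / sqrt(10)
u = 4.9105 / 3.1623
u = 1.5528

1.5528


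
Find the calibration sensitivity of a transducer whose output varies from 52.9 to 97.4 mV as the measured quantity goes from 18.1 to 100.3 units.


Sensitivity = (y2 - y1) / (x2 - x1).
S = (97.4 - 52.9) / (100.3 - 18.1)
S = 44.5 / 82.2
S = 0.5414 mV/unit

0.5414 mV/unit


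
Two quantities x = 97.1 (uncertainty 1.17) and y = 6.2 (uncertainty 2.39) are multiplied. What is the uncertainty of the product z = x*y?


For a product z = x*y, the relative uncertainty is:
uz/z = sqrt((ux/x)^2 + (uy/y)^2)
Relative uncertainties: ux/x = 1.17/97.1 = 0.012049
uy/y = 2.39/6.2 = 0.385484
z = 97.1 * 6.2 = 602.0
uz = 602.0 * sqrt(0.012049^2 + 0.385484^2) = 232.182

232.182


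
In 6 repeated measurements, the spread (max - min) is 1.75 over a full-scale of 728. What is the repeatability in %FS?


Repeatability = (spread / full scale) * 100%.
R = (1.75 / 728) * 100
R = 0.24 %FS

0.24 %FS


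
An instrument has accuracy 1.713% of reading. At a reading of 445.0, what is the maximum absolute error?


Absolute error = (accuracy% / 100) * reading.
Error = (1.713 / 100) * 445.0
Error = 0.01713 * 445.0
Error = 7.6228

7.6228


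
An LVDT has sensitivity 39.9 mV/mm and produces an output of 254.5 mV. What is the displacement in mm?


Displacement = Vout / sensitivity.
d = 254.5 / 39.9
d = 6.378 mm

6.378 mm


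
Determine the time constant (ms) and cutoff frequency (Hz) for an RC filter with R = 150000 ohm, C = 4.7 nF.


Time constant: tau = R * C.
tau = 150000 * 4.70e-09 = 0.000705 s
tau = 0.705 ms
Cutoff frequency: fc = 1 / (2*pi*R*C).
fc = 1 / (2*pi*0.000705) = 225.75 Hz

tau = 0.705 ms, fc = 225.75 Hz


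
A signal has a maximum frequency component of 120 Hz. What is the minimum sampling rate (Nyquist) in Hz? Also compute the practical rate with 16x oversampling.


By Nyquist theorem, fs_min = 2 * fmax.
fs_min = 2 * 120 = 240 Hz
Practical rate = 16 * fs_min = 16 * 240 = 3840 Hz

fs_min = 240 Hz, fs_practical = 3840 Hz


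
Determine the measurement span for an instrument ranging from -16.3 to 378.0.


Span = upper range - lower range.
Span = 378.0 - (-16.3)
Span = 394.3

394.3


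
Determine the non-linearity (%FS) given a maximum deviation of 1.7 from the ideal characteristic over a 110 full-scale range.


Linearity error = (max deviation / full scale) * 100%.
Linearity = (1.7 / 110) * 100
Linearity = 1.545 %FS

1.545 %FS


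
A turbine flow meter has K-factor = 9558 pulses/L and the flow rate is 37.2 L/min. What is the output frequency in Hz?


Frequency = K * Q / 60 (converting L/min to L/s).
f = 9558 * 37.2 / 60
f = 355557.6 / 60
f = 5925.96 Hz

5925.96 Hz


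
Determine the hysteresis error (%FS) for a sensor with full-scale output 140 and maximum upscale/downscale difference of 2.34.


Hysteresis = (max difference / full scale) * 100%.
H = (2.34 / 140) * 100
H = 1.671 %FS

1.671 %FS


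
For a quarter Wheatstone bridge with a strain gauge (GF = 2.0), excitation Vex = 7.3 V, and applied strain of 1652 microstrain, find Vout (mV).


Quarter bridge output: Vout = (GF * epsilon * Vex) / 4.
Vout = (2.0 * 1652e-6 * 7.3) / 4
Vout = 0.0241192 / 4 V
Vout = 0.0060298 V = 6.0298 mV

6.0298 mV


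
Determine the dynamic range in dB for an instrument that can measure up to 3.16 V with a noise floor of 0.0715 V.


Dynamic range = 20 * log10(Vmax / Vnoise).
DR = 20 * log10(3.16 / 0.0715)
DR = 20 * log10(44.2)
DR = 32.91 dB

32.91 dB


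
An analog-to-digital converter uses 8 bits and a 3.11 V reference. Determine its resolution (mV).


The resolution (LSB) of an ADC is Vref / 2^n.
LSB = 3.11 / 2^8
LSB = 3.11 / 256
LSB = 0.01214844 V = 12.1484375 mV

12.1484375 mV


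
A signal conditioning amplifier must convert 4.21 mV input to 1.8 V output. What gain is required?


Gain = Vout / Vin (converting to same units).
G = 1.8 V / 4.21 mV
G = 1800.0 mV / 4.21 mV
G = 427.55

427.55


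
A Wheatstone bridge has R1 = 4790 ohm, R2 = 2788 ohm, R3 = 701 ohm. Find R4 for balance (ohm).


At balance: R1*R4 = R2*R3, so R4 = R2*R3/R1.
R4 = 2788 * 701 / 4790
R4 = 1954388 / 4790
R4 = 408.01 ohm

408.01 ohm


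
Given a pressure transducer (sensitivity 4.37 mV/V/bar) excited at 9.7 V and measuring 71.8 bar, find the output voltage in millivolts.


Output = sensitivity * Vex * P.
Vout = 4.37 * 9.7 * 71.8
Vout = 42.389 * 71.8
Vout = 3043.53 mV

3043.53 mV


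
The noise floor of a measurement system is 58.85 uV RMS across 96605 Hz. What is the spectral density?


Noise spectral density = Vrms / sqrt(BW).
NSD = 58.85 / sqrt(96605)
NSD = 58.85 / 310.8134
NSD = 0.1893 uV/sqrt(Hz)

0.1893 uV/sqrt(Hz)


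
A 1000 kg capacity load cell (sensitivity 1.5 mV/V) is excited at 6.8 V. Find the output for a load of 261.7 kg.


Vout = rated_output * Vex * (load / capacity).
Vout = 1.5 * 6.8 * (261.7 / 1000)
Vout = 1.5 * 6.8 * 0.2617
Vout = 2.669 mV

2.669 mV


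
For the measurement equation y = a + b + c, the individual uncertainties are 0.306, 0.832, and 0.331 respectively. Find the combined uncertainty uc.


For a sum of independent quantities, uc = sqrt(u1^2 + u2^2 + u3^2).
uc = sqrt(0.306^2 + 0.832^2 + 0.331^2)
uc = sqrt(0.093636 + 0.692224 + 0.109561)
uc = 0.9463

0.9463


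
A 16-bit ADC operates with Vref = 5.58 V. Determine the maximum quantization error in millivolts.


The maximum quantization error is +/- LSB/2.
LSB = Vref / 2^n = 5.58 / 65536 = 8.514e-05 V
Max error = LSB / 2 = 8.514e-05 / 2 = 4.257e-05 V
Max error = 0.0426 mV

0.0426 mV


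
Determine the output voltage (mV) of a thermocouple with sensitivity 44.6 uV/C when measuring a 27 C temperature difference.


The thermocouple output V = sensitivity * dT.
V = 44.6 uV/C * 27 C
V = 1204.2 uV
V = 1.204 mV

1.204 mV


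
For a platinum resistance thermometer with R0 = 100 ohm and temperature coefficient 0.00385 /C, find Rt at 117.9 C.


The RTD equation: Rt = R0 * (1 + alpha * T).
Rt = 100 * (1 + 0.00385 * 117.9)
Rt = 100 * (1 + 0.453915)
Rt = 100 * 1.453915
Rt = 145.392 ohm

145.392 ohm


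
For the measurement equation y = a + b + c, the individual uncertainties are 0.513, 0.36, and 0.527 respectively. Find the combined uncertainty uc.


For a sum of independent quantities, uc = sqrt(u1^2 + u2^2 + u3^2).
uc = sqrt(0.513^2 + 0.36^2 + 0.527^2)
uc = sqrt(0.263169 + 0.1296 + 0.277729)
uc = 0.8188

0.8188


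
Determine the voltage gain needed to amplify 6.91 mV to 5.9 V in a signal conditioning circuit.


Gain = Vout / Vin (converting to same units).
G = 5.9 V / 6.91 mV
G = 5900.0 mV / 6.91 mV
G = 853.84

853.84


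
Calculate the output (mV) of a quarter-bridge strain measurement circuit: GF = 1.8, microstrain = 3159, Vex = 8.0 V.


Quarter bridge output: Vout = (GF * epsilon * Vex) / 4.
Vout = (1.8 * 3159e-6 * 8.0) / 4
Vout = 0.0454896 / 4 V
Vout = 0.0113724 V = 11.3724 mV

11.3724 mV


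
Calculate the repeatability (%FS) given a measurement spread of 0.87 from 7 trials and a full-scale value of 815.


Repeatability = (spread / full scale) * 100%.
R = (0.87 / 815) * 100
R = 0.107 %FS

0.107 %FS


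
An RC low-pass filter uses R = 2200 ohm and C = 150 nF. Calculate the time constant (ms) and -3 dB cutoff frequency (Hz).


Time constant: tau = R * C.
tau = 2200 * 1.50e-07 = 0.00033 s
tau = 0.33 ms
Cutoff frequency: fc = 1 / (2*pi*R*C).
fc = 1 / (2*pi*0.00033) = 482.29 Hz

tau = 0.33 ms, fc = 482.29 Hz


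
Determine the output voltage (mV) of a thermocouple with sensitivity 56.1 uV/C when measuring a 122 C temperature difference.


The thermocouple output V = sensitivity * dT.
V = 56.1 uV/C * 122 C
V = 6844.2 uV
V = 6.844 mV

6.844 mV


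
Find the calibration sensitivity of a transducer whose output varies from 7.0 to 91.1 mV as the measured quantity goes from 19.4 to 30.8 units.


Sensitivity = (y2 - y1) / (x2 - x1).
S = (91.1 - 7.0) / (30.8 - 19.4)
S = 84.1 / 11.4
S = 7.3772 mV/unit

7.3772 mV/unit


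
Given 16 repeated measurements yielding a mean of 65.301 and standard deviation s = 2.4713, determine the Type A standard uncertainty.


The standard uncertainty for Type A evaluation is u = s / sqrt(n).
u = 2.4713 / sqrt(16)
u = 2.4713 / 4.0
u = 0.6178

0.6178


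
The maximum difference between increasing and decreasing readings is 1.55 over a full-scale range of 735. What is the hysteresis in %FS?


Hysteresis = (max difference / full scale) * 100%.
H = (1.55 / 735) * 100
H = 0.211 %FS

0.211 %FS


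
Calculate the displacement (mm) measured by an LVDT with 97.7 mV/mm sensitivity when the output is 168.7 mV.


Displacement = Vout / sensitivity.
d = 168.7 / 97.7
d = 1.727 mm

1.727 mm


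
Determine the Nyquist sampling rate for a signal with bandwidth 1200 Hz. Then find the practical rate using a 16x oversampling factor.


By Nyquist theorem, fs_min = 2 * fmax.
fs_min = 2 * 1200 = 2400 Hz
Practical rate = 16 * fs_min = 16 * 2400 = 38400 Hz

fs_min = 2400 Hz, fs_practical = 38400 Hz


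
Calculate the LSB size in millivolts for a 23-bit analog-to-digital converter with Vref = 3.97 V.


The resolution (LSB) of an ADC is Vref / 2^n.
LSB = 3.97 / 2^23
LSB = 3.97 / 8388608
LSB = 4.7e-07 V = 0.00047326 mV

0.00047326 mV


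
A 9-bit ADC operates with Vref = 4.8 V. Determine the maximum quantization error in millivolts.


The maximum quantization error is +/- LSB/2.
LSB = Vref / 2^n = 4.8 / 512 = 0.009375 V
Max error = LSB / 2 = 0.009375 / 2 = 0.0046875 V
Max error = 4.6875 mV

4.6875 mV


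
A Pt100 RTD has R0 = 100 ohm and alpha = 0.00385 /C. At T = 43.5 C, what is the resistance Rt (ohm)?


The RTD equation: Rt = R0 * (1 + alpha * T).
Rt = 100 * (1 + 0.00385 * 43.5)
Rt = 100 * (1 + 0.167475)
Rt = 100 * 1.167475
Rt = 116.748 ohm

116.748 ohm


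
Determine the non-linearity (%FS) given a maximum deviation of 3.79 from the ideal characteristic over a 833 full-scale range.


Linearity error = (max deviation / full scale) * 100%.
Linearity = (3.79 / 833) * 100
Linearity = 0.455 %FS

0.455 %FS


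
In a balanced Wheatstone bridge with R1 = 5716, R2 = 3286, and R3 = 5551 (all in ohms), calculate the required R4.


At balance: R1*R4 = R2*R3, so R4 = R2*R3/R1.
R4 = 3286 * 5551 / 5716
R4 = 18240586 / 5716
R4 = 3191.15 ohm

3191.15 ohm


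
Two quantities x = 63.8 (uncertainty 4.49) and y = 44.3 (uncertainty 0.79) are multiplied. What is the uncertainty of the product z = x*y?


For a product z = x*y, the relative uncertainty is:
uz/z = sqrt((ux/x)^2 + (uy/y)^2)
Relative uncertainties: ux/x = 4.49/63.8 = 0.070376
uy/y = 0.79/44.3 = 0.017833
z = 63.8 * 44.3 = 2826.3
uz = 2826.3 * sqrt(0.070376^2 + 0.017833^2) = 205.193

205.193


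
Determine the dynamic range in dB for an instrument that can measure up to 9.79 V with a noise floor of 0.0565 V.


Dynamic range = 20 * log10(Vmax / Vnoise).
DR = 20 * log10(9.79 / 0.0565)
DR = 20 * log10(173.27)
DR = 44.77 dB

44.77 dB


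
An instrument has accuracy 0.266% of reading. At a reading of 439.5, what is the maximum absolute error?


Absolute error = (accuracy% / 100) * reading.
Error = (0.266 / 100) * 439.5
Error = 0.00266 * 439.5
Error = 1.1691

1.1691


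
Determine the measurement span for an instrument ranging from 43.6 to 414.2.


Span = upper range - lower range.
Span = 414.2 - (43.6)
Span = 370.6

370.6


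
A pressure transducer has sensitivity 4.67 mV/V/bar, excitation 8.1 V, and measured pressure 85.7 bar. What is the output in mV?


Output = sensitivity * Vex * P.
Vout = 4.67 * 8.1 * 85.7
Vout = 37.827 * 85.7
Vout = 3241.77 mV

3241.77 mV


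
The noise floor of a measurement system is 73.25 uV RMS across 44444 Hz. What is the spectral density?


Noise spectral density = Vrms / sqrt(BW).
NSD = 73.25 / sqrt(44444)
NSD = 73.25 / 210.8175
NSD = 0.3475 uV/sqrt(Hz)

0.3475 uV/sqrt(Hz)


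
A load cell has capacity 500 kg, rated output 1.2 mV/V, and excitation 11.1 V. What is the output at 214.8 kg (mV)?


Vout = rated_output * Vex * (load / capacity).
Vout = 1.2 * 11.1 * (214.8 / 500)
Vout = 1.2 * 11.1 * 0.4296
Vout = 5.722 mV

5.722 mV


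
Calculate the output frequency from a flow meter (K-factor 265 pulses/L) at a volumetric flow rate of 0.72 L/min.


Frequency = K * Q / 60 (converting L/min to L/s).
f = 265 * 0.72 / 60
f = 190.8 / 60
f = 3.18 Hz

3.18 Hz


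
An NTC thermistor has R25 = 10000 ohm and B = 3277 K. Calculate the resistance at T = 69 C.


NTC thermistor equation: Rt = R25 * exp(B * (1/T - 1/T25)).
T in Kelvin: 342.15 K, T25 = 298.15 K
1/T - 1/T25 = 1/342.15 - 1/298.15 = -0.00043132
B * (1/T - 1/T25) = 3277 * -0.00043132 = -1.4134
Rt = 10000 * exp(-1.4134) = 2433.0 ohm

2433.0 ohm


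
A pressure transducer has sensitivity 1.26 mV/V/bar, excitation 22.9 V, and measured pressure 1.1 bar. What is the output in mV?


Output = sensitivity * Vex * P.
Vout = 1.26 * 22.9 * 1.1
Vout = 28.854 * 1.1
Vout = 31.74 mV

31.74 mV


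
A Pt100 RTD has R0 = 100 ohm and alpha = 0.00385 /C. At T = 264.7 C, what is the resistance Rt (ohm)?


The RTD equation: Rt = R0 * (1 + alpha * T).
Rt = 100 * (1 + 0.00385 * 264.7)
Rt = 100 * (1 + 1.019095)
Rt = 100 * 2.019095
Rt = 201.91 ohm

201.91 ohm


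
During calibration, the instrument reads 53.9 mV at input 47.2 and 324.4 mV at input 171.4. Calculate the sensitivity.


Sensitivity = (y2 - y1) / (x2 - x1).
S = (324.4 - 53.9) / (171.4 - 47.2)
S = 270.5 / 124.2
S = 2.1779 mV/unit

2.1779 mV/unit


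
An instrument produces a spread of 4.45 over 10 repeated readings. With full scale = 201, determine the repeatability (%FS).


Repeatability = (spread / full scale) * 100%.
R = (4.45 / 201) * 100
R = 2.214 %FS

2.214 %FS
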